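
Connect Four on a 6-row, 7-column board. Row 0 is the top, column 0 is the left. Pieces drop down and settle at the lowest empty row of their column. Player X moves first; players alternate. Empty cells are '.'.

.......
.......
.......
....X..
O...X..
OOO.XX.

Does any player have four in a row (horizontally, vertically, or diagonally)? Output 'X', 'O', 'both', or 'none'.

none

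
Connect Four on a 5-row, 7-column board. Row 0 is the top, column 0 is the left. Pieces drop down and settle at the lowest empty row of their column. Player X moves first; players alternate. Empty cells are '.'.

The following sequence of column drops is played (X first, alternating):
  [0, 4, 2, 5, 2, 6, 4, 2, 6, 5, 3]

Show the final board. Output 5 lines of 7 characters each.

Move 1: X drops in col 0, lands at row 4
Move 2: O drops in col 4, lands at row 4
Move 3: X drops in col 2, lands at row 4
Move 4: O drops in col 5, lands at row 4
Move 5: X drops in col 2, lands at row 3
Move 6: O drops in col 6, lands at row 4
Move 7: X drops in col 4, lands at row 3
Move 8: O drops in col 2, lands at row 2
Move 9: X drops in col 6, lands at row 3
Move 10: O drops in col 5, lands at row 3
Move 11: X drops in col 3, lands at row 4

Answer: .......
.......
..O....
..X.XOX
X.XXOOO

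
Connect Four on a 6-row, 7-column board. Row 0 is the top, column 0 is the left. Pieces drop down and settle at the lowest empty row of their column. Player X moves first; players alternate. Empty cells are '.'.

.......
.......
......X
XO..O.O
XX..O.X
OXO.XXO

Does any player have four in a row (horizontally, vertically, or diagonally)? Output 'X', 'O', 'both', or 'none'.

none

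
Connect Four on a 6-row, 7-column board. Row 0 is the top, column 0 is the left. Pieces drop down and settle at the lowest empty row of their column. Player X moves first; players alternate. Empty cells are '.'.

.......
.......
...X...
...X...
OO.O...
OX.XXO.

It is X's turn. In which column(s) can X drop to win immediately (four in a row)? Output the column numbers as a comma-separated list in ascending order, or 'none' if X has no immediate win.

Answer: 2

Derivation:
col 0: drop X → no win
col 1: drop X → no win
col 2: drop X → WIN!
col 3: drop X → no win
col 4: drop X → no win
col 5: drop X → no win
col 6: drop X → no win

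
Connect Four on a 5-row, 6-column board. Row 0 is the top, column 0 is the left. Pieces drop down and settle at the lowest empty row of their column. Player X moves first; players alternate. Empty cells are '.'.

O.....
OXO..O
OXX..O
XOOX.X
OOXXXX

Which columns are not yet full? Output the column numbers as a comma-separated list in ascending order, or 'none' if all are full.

Answer: 1,2,3,4,5

Derivation:
col 0: top cell = 'O' → FULL
col 1: top cell = '.' → open
col 2: top cell = '.' → open
col 3: top cell = '.' → open
col 4: top cell = '.' → open
col 5: top cell = '.' → open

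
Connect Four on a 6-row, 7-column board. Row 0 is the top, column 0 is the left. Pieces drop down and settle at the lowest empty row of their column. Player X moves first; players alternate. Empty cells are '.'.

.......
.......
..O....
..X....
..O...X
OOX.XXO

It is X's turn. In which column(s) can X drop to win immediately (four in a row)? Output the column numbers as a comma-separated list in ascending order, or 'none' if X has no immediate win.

Answer: 3

Derivation:
col 0: drop X → no win
col 1: drop X → no win
col 2: drop X → no win
col 3: drop X → WIN!
col 4: drop X → no win
col 5: drop X → no win
col 6: drop X → no win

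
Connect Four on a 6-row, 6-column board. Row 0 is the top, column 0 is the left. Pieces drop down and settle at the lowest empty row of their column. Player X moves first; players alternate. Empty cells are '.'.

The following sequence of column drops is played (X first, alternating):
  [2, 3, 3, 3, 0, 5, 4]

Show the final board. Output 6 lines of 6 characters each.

Move 1: X drops in col 2, lands at row 5
Move 2: O drops in col 3, lands at row 5
Move 3: X drops in col 3, lands at row 4
Move 4: O drops in col 3, lands at row 3
Move 5: X drops in col 0, lands at row 5
Move 6: O drops in col 5, lands at row 5
Move 7: X drops in col 4, lands at row 5

Answer: ......
......
......
...O..
...X..
X.XOXO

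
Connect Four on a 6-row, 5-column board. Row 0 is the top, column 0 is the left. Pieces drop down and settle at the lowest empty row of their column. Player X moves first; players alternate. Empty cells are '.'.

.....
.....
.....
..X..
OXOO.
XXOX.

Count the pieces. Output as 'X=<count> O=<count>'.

X=5 O=4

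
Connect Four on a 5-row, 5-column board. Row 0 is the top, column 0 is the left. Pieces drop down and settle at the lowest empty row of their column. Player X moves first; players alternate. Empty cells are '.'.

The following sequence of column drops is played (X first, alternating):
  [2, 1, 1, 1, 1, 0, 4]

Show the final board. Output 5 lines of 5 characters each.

Move 1: X drops in col 2, lands at row 4
Move 2: O drops in col 1, lands at row 4
Move 3: X drops in col 1, lands at row 3
Move 4: O drops in col 1, lands at row 2
Move 5: X drops in col 1, lands at row 1
Move 6: O drops in col 0, lands at row 4
Move 7: X drops in col 4, lands at row 4

Answer: .....
.X...
.O...
.X...
OOX.X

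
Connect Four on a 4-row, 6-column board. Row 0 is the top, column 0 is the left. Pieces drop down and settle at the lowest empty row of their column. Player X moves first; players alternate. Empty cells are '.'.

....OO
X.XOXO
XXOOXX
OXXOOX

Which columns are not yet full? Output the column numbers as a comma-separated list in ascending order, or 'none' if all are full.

col 0: top cell = '.' → open
col 1: top cell = '.' → open
col 2: top cell = '.' → open
col 3: top cell = '.' → open
col 4: top cell = 'O' → FULL
col 5: top cell = 'O' → FULL

Answer: 0,1,2,3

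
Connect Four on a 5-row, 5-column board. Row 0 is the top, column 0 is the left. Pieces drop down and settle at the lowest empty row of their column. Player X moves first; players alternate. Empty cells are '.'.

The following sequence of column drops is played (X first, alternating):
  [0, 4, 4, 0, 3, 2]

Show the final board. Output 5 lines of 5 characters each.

Answer: .....
.....
.....
O...X
X.OXO

Derivation:
Move 1: X drops in col 0, lands at row 4
Move 2: O drops in col 4, lands at row 4
Move 3: X drops in col 4, lands at row 3
Move 4: O drops in col 0, lands at row 3
Move 5: X drops in col 3, lands at row 4
Move 6: O drops in col 2, lands at row 4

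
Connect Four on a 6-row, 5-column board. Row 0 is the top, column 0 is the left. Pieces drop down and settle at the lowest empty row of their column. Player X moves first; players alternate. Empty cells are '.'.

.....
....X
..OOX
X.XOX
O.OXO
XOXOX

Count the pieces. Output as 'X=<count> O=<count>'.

X=9 O=8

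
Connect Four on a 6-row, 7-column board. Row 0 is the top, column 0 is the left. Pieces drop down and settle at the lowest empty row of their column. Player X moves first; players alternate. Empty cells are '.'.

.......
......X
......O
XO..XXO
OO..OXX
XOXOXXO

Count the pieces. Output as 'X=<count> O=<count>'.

X=10 O=9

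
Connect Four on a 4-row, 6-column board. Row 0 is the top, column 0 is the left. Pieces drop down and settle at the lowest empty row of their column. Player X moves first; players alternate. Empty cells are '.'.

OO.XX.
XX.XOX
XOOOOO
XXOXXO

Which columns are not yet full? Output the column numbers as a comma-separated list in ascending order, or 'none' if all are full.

col 0: top cell = 'O' → FULL
col 1: top cell = 'O' → FULL
col 2: top cell = '.' → open
col 3: top cell = 'X' → FULL
col 4: top cell = 'X' → FULL
col 5: top cell = '.' → open

Answer: 2,5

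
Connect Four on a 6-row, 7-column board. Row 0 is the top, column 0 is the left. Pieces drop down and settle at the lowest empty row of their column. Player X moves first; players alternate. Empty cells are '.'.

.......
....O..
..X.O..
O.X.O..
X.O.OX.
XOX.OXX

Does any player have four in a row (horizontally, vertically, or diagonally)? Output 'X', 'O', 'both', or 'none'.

O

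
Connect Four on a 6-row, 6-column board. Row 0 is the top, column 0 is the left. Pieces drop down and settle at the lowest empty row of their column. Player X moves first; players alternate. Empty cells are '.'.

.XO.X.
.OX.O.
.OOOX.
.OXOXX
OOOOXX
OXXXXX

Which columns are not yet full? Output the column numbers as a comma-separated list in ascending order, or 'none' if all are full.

Answer: 0,3,5

Derivation:
col 0: top cell = '.' → open
col 1: top cell = 'X' → FULL
col 2: top cell = 'O' → FULL
col 3: top cell = '.' → open
col 4: top cell = 'X' → FULL
col 5: top cell = '.' → open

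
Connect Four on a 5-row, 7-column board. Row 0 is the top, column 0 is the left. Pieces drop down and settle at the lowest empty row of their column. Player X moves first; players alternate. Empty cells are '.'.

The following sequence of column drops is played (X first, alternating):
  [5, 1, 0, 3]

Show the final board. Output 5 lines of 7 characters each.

Move 1: X drops in col 5, lands at row 4
Move 2: O drops in col 1, lands at row 4
Move 3: X drops in col 0, lands at row 4
Move 4: O drops in col 3, lands at row 4

Answer: .......
.......
.......
.......
XO.O.X.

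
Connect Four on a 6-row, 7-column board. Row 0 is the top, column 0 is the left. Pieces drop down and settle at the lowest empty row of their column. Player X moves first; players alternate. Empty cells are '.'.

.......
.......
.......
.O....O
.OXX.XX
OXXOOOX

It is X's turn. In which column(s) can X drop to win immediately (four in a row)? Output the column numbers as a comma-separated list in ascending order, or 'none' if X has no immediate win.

Answer: 4

Derivation:
col 0: drop X → no win
col 1: drop X → no win
col 2: drop X → no win
col 3: drop X → no win
col 4: drop X → WIN!
col 5: drop X → no win
col 6: drop X → no win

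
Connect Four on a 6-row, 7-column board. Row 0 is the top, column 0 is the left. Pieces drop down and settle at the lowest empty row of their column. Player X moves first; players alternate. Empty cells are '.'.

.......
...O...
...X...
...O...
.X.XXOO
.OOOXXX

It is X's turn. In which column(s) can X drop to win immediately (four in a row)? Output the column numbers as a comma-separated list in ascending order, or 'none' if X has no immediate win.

col 0: drop X → no win
col 1: drop X → no win
col 2: drop X → WIN!
col 3: drop X → no win
col 4: drop X → no win
col 5: drop X → no win
col 6: drop X → no win

Answer: 2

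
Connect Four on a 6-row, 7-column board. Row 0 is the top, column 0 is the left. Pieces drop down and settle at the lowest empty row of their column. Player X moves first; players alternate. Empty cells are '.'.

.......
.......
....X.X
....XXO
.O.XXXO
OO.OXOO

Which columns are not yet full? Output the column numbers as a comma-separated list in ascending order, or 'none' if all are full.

col 0: top cell = '.' → open
col 1: top cell = '.' → open
col 2: top cell = '.' → open
col 3: top cell = '.' → open
col 4: top cell = '.' → open
col 5: top cell = '.' → open
col 6: top cell = '.' → open

Answer: 0,1,2,3,4,5,6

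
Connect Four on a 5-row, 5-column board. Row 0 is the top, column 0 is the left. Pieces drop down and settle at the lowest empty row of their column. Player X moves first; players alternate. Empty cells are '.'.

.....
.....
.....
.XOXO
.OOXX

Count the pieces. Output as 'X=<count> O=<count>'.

X=4 O=4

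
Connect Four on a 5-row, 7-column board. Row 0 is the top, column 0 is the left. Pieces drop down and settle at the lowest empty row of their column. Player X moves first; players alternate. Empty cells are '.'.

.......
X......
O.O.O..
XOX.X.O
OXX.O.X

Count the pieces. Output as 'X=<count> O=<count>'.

X=7 O=7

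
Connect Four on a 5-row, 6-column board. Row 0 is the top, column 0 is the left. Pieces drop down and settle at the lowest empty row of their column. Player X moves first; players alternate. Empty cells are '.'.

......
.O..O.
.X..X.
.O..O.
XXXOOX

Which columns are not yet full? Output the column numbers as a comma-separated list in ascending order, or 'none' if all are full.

Answer: 0,1,2,3,4,5

Derivation:
col 0: top cell = '.' → open
col 1: top cell = '.' → open
col 2: top cell = '.' → open
col 3: top cell = '.' → open
col 4: top cell = '.' → open
col 5: top cell = '.' → open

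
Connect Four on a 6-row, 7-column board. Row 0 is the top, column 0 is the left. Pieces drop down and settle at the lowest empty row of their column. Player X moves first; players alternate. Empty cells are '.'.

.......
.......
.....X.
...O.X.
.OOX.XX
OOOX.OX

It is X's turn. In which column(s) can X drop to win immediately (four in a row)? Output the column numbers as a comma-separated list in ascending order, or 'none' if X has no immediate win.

col 0: drop X → no win
col 1: drop X → no win
col 2: drop X → no win
col 3: drop X → no win
col 4: drop X → no win
col 5: drop X → WIN!
col 6: drop X → no win

Answer: 5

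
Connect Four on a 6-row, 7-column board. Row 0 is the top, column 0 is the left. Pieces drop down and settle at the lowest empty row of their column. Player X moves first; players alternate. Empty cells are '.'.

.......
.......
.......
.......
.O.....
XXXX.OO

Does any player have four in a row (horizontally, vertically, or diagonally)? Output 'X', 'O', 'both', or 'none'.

X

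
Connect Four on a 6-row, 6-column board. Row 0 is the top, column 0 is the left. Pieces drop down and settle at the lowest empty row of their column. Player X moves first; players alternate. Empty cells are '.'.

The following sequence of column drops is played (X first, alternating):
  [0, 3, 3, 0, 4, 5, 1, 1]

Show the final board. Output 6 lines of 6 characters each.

Answer: ......
......
......
......
OO.X..
XX.OXO

Derivation:
Move 1: X drops in col 0, lands at row 5
Move 2: O drops in col 3, lands at row 5
Move 3: X drops in col 3, lands at row 4
Move 4: O drops in col 0, lands at row 4
Move 5: X drops in col 4, lands at row 5
Move 6: O drops in col 5, lands at row 5
Move 7: X drops in col 1, lands at row 5
Move 8: O drops in col 1, lands at row 4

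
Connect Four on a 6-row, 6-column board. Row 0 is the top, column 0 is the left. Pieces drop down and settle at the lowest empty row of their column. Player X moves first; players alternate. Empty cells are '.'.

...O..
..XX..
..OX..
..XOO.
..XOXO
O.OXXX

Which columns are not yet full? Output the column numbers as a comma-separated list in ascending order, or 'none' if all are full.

col 0: top cell = '.' → open
col 1: top cell = '.' → open
col 2: top cell = '.' → open
col 3: top cell = 'O' → FULL
col 4: top cell = '.' → open
col 5: top cell = '.' → open

Answer: 0,1,2,4,5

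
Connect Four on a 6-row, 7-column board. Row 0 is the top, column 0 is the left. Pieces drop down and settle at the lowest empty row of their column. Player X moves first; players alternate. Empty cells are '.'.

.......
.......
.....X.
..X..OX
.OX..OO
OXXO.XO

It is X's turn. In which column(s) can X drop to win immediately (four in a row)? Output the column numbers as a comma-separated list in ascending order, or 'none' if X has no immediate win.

Answer: 2

Derivation:
col 0: drop X → no win
col 1: drop X → no win
col 2: drop X → WIN!
col 3: drop X → no win
col 4: drop X → no win
col 5: drop X → no win
col 6: drop X → no win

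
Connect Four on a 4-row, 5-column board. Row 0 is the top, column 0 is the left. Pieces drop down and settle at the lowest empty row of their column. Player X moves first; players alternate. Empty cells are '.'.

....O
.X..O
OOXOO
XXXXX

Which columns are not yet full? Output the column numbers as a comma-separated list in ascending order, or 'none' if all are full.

col 0: top cell = '.' → open
col 1: top cell = '.' → open
col 2: top cell = '.' → open
col 3: top cell = '.' → open
col 4: top cell = 'O' → FULL

Answer: 0,1,2,3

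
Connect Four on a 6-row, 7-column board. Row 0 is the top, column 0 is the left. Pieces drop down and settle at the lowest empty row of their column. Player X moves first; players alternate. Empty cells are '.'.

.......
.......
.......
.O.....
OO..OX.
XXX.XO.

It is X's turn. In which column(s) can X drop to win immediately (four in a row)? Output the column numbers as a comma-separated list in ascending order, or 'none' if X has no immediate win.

col 0: drop X → no win
col 1: drop X → no win
col 2: drop X → no win
col 3: drop X → WIN!
col 4: drop X → no win
col 5: drop X → no win
col 6: drop X → no win

Answer: 3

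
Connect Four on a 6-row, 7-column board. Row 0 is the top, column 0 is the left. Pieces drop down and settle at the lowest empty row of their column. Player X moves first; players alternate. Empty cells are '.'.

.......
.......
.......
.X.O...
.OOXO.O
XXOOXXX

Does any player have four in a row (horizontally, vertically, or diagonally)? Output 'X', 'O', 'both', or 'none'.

none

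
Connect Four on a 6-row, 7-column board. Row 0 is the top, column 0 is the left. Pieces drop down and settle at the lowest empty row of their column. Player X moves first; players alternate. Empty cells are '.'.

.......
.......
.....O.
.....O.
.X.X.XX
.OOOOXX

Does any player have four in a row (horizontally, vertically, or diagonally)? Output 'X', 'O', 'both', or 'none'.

O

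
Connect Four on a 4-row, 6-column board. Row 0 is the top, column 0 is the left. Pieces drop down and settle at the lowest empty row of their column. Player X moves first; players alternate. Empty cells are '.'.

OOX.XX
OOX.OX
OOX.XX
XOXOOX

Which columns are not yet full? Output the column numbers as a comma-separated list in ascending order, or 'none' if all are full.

col 0: top cell = 'O' → FULL
col 1: top cell = 'O' → FULL
col 2: top cell = 'X' → FULL
col 3: top cell = '.' → open
col 4: top cell = 'X' → FULL
col 5: top cell = 'X' → FULL

Answer: 3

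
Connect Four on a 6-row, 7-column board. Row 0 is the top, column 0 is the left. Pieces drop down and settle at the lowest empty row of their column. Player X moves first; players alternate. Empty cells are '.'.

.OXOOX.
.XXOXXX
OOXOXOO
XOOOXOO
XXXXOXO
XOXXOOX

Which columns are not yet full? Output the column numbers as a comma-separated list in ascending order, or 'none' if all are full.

Answer: 0,6

Derivation:
col 0: top cell = '.' → open
col 1: top cell = 'O' → FULL
col 2: top cell = 'X' → FULL
col 3: top cell = 'O' → FULL
col 4: top cell = 'O' → FULL
col 5: top cell = 'X' → FULL
col 6: top cell = '.' → open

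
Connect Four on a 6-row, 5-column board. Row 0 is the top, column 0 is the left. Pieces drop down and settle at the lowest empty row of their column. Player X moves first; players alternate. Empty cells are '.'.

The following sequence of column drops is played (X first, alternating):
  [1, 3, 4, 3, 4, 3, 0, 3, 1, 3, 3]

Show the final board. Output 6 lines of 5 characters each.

Answer: ...X.
...O.
...O.
...O.
.X.OX
XX.OX

Derivation:
Move 1: X drops in col 1, lands at row 5
Move 2: O drops in col 3, lands at row 5
Move 3: X drops in col 4, lands at row 5
Move 4: O drops in col 3, lands at row 4
Move 5: X drops in col 4, lands at row 4
Move 6: O drops in col 3, lands at row 3
Move 7: X drops in col 0, lands at row 5
Move 8: O drops in col 3, lands at row 2
Move 9: X drops in col 1, lands at row 4
Move 10: O drops in col 3, lands at row 1
Move 11: X drops in col 3, lands at row 0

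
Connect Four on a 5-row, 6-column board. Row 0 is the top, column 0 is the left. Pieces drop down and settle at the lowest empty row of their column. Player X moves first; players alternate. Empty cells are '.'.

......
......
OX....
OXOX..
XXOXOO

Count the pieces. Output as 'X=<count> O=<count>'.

X=6 O=6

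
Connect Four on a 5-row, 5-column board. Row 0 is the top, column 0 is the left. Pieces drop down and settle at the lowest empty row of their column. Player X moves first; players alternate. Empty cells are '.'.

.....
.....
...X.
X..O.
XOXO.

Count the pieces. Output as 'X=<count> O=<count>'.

X=4 O=3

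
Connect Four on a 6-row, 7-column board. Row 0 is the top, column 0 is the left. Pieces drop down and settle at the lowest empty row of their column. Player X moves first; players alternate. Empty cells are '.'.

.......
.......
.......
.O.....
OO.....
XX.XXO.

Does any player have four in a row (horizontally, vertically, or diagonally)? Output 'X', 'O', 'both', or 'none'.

none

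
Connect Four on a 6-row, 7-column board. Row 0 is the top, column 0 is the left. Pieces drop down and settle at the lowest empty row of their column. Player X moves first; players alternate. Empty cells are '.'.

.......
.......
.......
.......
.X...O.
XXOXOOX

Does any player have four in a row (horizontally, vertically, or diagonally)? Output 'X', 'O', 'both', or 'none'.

none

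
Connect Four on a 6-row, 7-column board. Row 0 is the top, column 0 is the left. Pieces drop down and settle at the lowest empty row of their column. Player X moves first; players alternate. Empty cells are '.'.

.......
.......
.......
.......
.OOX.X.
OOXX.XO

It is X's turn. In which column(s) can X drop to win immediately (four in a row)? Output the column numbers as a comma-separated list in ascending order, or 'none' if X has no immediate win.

col 0: drop X → no win
col 1: drop X → no win
col 2: drop X → no win
col 3: drop X → no win
col 4: drop X → WIN!
col 5: drop X → no win
col 6: drop X → no win

Answer: 4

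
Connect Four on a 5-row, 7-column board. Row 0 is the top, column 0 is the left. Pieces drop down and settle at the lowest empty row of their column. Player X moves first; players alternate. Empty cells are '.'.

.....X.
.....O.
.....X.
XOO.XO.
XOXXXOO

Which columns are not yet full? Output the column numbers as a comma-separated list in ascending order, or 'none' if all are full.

col 0: top cell = '.' → open
col 1: top cell = '.' → open
col 2: top cell = '.' → open
col 3: top cell = '.' → open
col 4: top cell = '.' → open
col 5: top cell = 'X' → FULL
col 6: top cell = '.' → open

Answer: 0,1,2,3,4,6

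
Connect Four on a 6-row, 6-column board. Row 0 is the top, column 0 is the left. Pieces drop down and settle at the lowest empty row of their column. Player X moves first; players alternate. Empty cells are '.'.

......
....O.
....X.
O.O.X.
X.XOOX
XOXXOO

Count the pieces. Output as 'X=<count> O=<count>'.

X=8 O=8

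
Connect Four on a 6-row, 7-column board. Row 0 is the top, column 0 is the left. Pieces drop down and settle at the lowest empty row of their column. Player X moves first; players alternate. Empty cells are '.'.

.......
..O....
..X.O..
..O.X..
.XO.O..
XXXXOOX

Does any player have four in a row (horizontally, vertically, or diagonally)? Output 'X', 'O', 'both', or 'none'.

X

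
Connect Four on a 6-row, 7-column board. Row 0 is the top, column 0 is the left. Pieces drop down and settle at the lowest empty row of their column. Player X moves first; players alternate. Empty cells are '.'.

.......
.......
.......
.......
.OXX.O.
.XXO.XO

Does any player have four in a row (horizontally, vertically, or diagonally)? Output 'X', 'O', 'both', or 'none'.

none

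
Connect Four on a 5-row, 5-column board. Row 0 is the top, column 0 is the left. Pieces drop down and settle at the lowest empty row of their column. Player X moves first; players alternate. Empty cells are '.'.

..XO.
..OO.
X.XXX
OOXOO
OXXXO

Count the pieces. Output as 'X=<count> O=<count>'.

X=9 O=9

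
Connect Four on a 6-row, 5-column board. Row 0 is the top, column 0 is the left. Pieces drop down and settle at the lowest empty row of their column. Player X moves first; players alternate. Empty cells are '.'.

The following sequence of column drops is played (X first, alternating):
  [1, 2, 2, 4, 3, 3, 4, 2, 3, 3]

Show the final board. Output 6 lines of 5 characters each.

Move 1: X drops in col 1, lands at row 5
Move 2: O drops in col 2, lands at row 5
Move 3: X drops in col 2, lands at row 4
Move 4: O drops in col 4, lands at row 5
Move 5: X drops in col 3, lands at row 5
Move 6: O drops in col 3, lands at row 4
Move 7: X drops in col 4, lands at row 4
Move 8: O drops in col 2, lands at row 3
Move 9: X drops in col 3, lands at row 3
Move 10: O drops in col 3, lands at row 2

Answer: .....
.....
...O.
..OX.
..XOX
.XOXO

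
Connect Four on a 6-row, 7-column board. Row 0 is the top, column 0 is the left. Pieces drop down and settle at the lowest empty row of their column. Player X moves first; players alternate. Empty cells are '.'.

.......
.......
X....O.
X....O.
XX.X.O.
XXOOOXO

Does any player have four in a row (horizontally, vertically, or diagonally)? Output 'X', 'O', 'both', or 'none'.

X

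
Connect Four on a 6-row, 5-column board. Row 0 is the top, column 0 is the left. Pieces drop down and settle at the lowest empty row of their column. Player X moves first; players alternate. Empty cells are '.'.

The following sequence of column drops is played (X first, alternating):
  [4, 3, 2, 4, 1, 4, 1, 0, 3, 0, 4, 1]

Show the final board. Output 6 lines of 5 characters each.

Move 1: X drops in col 4, lands at row 5
Move 2: O drops in col 3, lands at row 5
Move 3: X drops in col 2, lands at row 5
Move 4: O drops in col 4, lands at row 4
Move 5: X drops in col 1, lands at row 5
Move 6: O drops in col 4, lands at row 3
Move 7: X drops in col 1, lands at row 4
Move 8: O drops in col 0, lands at row 5
Move 9: X drops in col 3, lands at row 4
Move 10: O drops in col 0, lands at row 4
Move 11: X drops in col 4, lands at row 2
Move 12: O drops in col 1, lands at row 3

Answer: .....
.....
....X
.O..O
OX.XO
OXXOX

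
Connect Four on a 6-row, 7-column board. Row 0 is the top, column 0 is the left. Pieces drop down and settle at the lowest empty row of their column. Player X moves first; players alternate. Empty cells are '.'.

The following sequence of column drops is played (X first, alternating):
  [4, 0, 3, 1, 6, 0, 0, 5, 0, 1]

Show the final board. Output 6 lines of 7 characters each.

Move 1: X drops in col 4, lands at row 5
Move 2: O drops in col 0, lands at row 5
Move 3: X drops in col 3, lands at row 5
Move 4: O drops in col 1, lands at row 5
Move 5: X drops in col 6, lands at row 5
Move 6: O drops in col 0, lands at row 4
Move 7: X drops in col 0, lands at row 3
Move 8: O drops in col 5, lands at row 5
Move 9: X drops in col 0, lands at row 2
Move 10: O drops in col 1, lands at row 4

Answer: .......
.......
X......
X......
OO.....
OO.XXOX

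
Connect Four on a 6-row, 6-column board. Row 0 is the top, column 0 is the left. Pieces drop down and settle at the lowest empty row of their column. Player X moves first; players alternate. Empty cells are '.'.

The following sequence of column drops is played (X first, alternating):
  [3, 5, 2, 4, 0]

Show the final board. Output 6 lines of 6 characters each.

Move 1: X drops in col 3, lands at row 5
Move 2: O drops in col 5, lands at row 5
Move 3: X drops in col 2, lands at row 5
Move 4: O drops in col 4, lands at row 5
Move 5: X drops in col 0, lands at row 5

Answer: ......
......
......
......
......
X.XXOO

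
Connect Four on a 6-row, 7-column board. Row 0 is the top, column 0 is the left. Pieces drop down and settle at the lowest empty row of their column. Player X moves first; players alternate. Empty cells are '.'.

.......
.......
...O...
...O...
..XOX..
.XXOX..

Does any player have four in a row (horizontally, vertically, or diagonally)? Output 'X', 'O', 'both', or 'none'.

O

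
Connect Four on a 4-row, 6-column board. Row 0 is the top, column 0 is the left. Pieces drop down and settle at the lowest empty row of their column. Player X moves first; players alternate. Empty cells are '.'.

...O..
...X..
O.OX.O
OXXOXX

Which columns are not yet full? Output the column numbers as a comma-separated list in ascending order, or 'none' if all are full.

col 0: top cell = '.' → open
col 1: top cell = '.' → open
col 2: top cell = '.' → open
col 3: top cell = 'O' → FULL
col 4: top cell = '.' → open
col 5: top cell = '.' → open

Answer: 0,1,2,4,5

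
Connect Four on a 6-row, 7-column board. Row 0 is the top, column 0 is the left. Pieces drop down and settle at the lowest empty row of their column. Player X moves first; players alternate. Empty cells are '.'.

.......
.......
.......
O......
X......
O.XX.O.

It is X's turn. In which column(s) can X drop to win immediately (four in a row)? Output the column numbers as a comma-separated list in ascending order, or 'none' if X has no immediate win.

col 0: drop X → no win
col 1: drop X → no win
col 2: drop X → no win
col 3: drop X → no win
col 4: drop X → no win
col 5: drop X → no win
col 6: drop X → no win

Answer: none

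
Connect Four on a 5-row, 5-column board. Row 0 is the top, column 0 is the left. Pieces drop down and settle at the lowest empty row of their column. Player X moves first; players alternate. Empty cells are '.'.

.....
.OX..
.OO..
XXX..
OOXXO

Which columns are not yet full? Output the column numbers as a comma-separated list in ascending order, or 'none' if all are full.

Answer: 0,1,2,3,4

Derivation:
col 0: top cell = '.' → open
col 1: top cell = '.' → open
col 2: top cell = '.' → open
col 3: top cell = '.' → open
col 4: top cell = '.' → open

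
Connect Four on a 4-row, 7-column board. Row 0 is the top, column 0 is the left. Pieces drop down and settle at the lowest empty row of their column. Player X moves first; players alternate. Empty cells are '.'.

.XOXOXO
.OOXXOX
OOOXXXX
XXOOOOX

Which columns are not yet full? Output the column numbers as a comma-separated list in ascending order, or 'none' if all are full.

col 0: top cell = '.' → open
col 1: top cell = 'X' → FULL
col 2: top cell = 'O' → FULL
col 3: top cell = 'X' → FULL
col 4: top cell = 'O' → FULL
col 5: top cell = 'X' → FULL
col 6: top cell = 'O' → FULL

Answer: 0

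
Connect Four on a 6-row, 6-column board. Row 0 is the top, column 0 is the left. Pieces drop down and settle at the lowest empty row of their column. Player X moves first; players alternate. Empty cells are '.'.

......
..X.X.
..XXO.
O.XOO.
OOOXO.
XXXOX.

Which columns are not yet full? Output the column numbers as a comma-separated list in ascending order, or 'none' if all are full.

col 0: top cell = '.' → open
col 1: top cell = '.' → open
col 2: top cell = '.' → open
col 3: top cell = '.' → open
col 4: top cell = '.' → open
col 5: top cell = '.' → open

Answer: 0,1,2,3,4,5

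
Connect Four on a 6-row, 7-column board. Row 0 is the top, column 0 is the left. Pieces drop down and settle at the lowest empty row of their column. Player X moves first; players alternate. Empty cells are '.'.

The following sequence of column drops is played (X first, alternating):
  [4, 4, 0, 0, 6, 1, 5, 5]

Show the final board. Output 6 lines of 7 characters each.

Answer: .......
.......
.......
.......
O...OO.
XO..XXX

Derivation:
Move 1: X drops in col 4, lands at row 5
Move 2: O drops in col 4, lands at row 4
Move 3: X drops in col 0, lands at row 5
Move 4: O drops in col 0, lands at row 4
Move 5: X drops in col 6, lands at row 5
Move 6: O drops in col 1, lands at row 5
Move 7: X drops in col 5, lands at row 5
Move 8: O drops in col 5, lands at row 4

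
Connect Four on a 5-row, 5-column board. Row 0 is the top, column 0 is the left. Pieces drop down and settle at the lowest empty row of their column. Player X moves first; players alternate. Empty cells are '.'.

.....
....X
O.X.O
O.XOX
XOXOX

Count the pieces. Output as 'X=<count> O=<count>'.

X=7 O=6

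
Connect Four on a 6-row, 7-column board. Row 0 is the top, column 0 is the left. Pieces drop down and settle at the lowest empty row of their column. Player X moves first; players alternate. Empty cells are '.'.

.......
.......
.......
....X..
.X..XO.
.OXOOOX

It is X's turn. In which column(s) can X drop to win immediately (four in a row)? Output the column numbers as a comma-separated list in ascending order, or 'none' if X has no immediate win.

Answer: none

Derivation:
col 0: drop X → no win
col 1: drop X → no win
col 2: drop X → no win
col 3: drop X → no win
col 4: drop X → no win
col 5: drop X → no win
col 6: drop X → no win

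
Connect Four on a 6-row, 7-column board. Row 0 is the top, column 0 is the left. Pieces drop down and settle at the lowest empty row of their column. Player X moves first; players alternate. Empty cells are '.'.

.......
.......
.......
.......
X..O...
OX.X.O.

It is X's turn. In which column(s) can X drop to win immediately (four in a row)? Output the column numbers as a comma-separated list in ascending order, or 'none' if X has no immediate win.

col 0: drop X → no win
col 1: drop X → no win
col 2: drop X → no win
col 3: drop X → no win
col 4: drop X → no win
col 5: drop X → no win
col 6: drop X → no win

Answer: none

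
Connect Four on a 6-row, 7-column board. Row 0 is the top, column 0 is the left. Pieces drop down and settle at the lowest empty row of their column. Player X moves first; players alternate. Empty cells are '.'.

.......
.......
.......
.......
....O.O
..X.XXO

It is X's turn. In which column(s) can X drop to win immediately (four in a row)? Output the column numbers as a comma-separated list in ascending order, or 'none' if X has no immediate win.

Answer: 3

Derivation:
col 0: drop X → no win
col 1: drop X → no win
col 2: drop X → no win
col 3: drop X → WIN!
col 4: drop X → no win
col 5: drop X → no win
col 6: drop X → no win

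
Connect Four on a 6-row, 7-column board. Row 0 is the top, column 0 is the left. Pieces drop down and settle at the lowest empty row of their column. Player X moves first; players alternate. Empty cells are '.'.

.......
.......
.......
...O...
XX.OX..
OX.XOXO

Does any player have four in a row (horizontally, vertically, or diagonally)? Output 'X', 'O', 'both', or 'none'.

none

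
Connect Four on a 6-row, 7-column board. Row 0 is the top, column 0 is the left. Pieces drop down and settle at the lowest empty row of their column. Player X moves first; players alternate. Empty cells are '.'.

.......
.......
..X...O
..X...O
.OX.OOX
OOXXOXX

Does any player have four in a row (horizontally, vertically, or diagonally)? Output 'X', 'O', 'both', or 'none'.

X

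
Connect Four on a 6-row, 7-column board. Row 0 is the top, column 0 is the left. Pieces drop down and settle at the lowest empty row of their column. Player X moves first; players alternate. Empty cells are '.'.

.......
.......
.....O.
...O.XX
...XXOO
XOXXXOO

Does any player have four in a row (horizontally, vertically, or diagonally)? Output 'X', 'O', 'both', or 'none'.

none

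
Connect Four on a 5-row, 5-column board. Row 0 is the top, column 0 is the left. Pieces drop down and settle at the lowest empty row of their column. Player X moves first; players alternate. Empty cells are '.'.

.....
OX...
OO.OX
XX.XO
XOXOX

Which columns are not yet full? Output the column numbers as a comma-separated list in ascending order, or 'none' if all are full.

Answer: 0,1,2,3,4

Derivation:
col 0: top cell = '.' → open
col 1: top cell = '.' → open
col 2: top cell = '.' → open
col 3: top cell = '.' → open
col 4: top cell = '.' → open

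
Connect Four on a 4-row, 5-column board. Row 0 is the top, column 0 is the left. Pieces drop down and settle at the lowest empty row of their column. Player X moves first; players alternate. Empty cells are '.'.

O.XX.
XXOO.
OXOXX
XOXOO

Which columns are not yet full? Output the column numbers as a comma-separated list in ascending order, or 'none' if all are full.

Answer: 1,4

Derivation:
col 0: top cell = 'O' → FULL
col 1: top cell = '.' → open
col 2: top cell = 'X' → FULL
col 3: top cell = 'X' → FULL
col 4: top cell = '.' → open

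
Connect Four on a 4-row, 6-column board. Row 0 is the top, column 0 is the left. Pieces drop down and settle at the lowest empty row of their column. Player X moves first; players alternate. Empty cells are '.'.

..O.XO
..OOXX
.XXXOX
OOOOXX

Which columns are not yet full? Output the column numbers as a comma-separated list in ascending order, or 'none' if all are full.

Answer: 0,1,3

Derivation:
col 0: top cell = '.' → open
col 1: top cell = '.' → open
col 2: top cell = 'O' → FULL
col 3: top cell = '.' → open
col 4: top cell = 'X' → FULL
col 5: top cell = 'O' → FULL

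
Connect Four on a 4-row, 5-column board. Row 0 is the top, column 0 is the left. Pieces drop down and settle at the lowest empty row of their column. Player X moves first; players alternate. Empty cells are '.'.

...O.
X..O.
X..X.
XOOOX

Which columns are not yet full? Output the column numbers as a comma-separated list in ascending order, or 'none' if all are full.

col 0: top cell = '.' → open
col 1: top cell = '.' → open
col 2: top cell = '.' → open
col 3: top cell = 'O' → FULL
col 4: top cell = '.' → open

Answer: 0,1,2,4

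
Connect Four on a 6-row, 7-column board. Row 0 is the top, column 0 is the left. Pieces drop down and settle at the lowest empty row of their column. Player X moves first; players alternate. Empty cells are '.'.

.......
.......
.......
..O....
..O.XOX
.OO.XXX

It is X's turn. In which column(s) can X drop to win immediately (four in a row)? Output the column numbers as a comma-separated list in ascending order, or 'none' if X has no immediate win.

Answer: 3

Derivation:
col 0: drop X → no win
col 1: drop X → no win
col 2: drop X → no win
col 3: drop X → WIN!
col 4: drop X → no win
col 5: drop X → no win
col 6: drop X → no win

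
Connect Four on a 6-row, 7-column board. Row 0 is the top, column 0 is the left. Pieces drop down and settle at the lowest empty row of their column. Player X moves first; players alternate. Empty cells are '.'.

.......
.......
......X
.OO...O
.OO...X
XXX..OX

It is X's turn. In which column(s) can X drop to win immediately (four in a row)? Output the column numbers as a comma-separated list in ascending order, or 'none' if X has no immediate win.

col 0: drop X → no win
col 1: drop X → no win
col 2: drop X → no win
col 3: drop X → WIN!
col 4: drop X → no win
col 5: drop X → no win
col 6: drop X → no win

Answer: 3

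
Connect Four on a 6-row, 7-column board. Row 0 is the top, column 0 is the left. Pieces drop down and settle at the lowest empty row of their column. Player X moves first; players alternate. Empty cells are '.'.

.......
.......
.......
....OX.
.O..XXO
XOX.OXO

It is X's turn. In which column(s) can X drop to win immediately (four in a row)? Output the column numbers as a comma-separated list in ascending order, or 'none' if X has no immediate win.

Answer: 5

Derivation:
col 0: drop X → no win
col 1: drop X → no win
col 2: drop X → no win
col 3: drop X → no win
col 4: drop X → no win
col 5: drop X → WIN!
col 6: drop X → no win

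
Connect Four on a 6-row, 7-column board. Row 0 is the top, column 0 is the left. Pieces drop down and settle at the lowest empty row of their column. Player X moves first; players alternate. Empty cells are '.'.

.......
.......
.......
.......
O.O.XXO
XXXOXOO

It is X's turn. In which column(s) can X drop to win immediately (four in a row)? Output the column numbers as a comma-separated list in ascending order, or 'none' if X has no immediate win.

col 0: drop X → no win
col 1: drop X → no win
col 2: drop X → no win
col 3: drop X → no win
col 4: drop X → no win
col 5: drop X → no win
col 6: drop X → no win

Answer: none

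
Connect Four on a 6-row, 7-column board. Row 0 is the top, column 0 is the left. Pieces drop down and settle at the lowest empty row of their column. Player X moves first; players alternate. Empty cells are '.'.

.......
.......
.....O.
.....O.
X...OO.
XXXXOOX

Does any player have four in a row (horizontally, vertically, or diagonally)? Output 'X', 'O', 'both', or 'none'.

both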